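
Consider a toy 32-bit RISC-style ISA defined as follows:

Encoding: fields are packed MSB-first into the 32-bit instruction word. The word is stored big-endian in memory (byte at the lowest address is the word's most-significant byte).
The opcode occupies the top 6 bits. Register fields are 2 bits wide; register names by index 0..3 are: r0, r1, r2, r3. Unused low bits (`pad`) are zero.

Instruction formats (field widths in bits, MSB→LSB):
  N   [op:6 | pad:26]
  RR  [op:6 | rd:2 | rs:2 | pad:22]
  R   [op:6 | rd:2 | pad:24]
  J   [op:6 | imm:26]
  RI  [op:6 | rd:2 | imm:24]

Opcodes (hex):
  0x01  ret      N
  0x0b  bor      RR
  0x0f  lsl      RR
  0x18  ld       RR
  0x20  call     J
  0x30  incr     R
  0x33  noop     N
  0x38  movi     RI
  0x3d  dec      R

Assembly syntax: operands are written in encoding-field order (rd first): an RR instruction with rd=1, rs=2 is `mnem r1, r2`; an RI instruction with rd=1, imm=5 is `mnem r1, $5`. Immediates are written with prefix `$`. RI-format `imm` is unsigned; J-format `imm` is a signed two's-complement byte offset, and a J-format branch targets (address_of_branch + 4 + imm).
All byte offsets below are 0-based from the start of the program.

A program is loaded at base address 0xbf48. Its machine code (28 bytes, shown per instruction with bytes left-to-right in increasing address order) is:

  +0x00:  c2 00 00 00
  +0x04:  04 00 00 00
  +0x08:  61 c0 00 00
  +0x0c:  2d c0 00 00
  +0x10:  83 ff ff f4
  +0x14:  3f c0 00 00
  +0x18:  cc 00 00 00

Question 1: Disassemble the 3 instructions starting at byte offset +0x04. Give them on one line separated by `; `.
@+04  big-endian(04 00 00 00) = 0x04000000
  op=0x04000000>>26=0x1 ⇒ ret (N)
@+08  big-endian(61 c0 00 00) = 0x61c00000
  op=0x61c00000>>26=0x18 ⇒ ld (RR)
  rd@[25:24]=0x1 ⇒ r1
  rs@[23:22]=0x3 ⇒ r3
@+0c  big-endian(2d c0 00 00) = 0x2dc00000
  op=0x2dc00000>>26=0xb ⇒ bor (RR)
  rd@[25:24]=0x1 ⇒ r1
  rs@[23:22]=0x3 ⇒ r3

ret; ld r1, r3; bor r1, r3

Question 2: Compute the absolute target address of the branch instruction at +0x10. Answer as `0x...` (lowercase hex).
[10] 83 ff ff f4 → 0x83fffff4
  opcode bits[31:26]=0x20: call/J
  imm: (w>>0)&0x3ffffff=0x3fffff4 (s26→-12) → $-12
  target = base 0xbf48 + off 0x10 + 4 + imm -12 = 0xbf50

0xbf50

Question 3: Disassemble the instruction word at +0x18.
noop

+0x18: cc 00 00 00 ⇒ word 0xcc000000 (big)
  opcode bits[31:26]=0x33: noop/N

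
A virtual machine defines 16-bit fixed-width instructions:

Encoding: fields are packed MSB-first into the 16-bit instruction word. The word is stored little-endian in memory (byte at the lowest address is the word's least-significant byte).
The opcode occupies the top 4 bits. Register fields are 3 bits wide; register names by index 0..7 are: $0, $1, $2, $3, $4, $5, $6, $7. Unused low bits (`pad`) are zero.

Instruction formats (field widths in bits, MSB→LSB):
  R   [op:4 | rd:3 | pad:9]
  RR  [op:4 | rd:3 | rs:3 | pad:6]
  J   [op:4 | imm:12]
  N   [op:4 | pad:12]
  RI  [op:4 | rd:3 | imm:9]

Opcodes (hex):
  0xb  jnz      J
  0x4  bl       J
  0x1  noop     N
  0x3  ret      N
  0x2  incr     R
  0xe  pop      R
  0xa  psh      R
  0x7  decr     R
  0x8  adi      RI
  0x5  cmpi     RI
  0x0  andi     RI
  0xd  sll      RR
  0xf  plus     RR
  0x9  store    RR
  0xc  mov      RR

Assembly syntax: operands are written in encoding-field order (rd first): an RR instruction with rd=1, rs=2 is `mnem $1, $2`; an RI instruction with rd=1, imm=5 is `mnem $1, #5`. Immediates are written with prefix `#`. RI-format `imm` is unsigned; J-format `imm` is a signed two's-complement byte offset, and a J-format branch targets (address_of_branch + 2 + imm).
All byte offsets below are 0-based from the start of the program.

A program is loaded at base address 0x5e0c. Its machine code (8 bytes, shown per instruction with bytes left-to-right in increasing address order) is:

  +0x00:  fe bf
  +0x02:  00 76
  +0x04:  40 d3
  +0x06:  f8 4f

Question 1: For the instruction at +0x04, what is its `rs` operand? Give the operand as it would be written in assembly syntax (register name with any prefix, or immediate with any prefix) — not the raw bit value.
@+04  little-endian(40 d3) = 0xd340
  op=0xd340>>12=0xd ⇒ sll (RR)
  rd@[11:9]=0x1 ⇒ $1
  rs@[8:6]=0x5 ⇒ $5

$5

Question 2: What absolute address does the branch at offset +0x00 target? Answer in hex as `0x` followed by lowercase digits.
off 0x00: read fe bf as little → 0xbffe
  opcode bits[15:12]=0xb: jnz/J
  [11:0] imm=4094 (s12→-2) = #-2
  target = base 0x5e0c + off 0x00 + 2 + imm -2 = 0x5e0c

0x5e0c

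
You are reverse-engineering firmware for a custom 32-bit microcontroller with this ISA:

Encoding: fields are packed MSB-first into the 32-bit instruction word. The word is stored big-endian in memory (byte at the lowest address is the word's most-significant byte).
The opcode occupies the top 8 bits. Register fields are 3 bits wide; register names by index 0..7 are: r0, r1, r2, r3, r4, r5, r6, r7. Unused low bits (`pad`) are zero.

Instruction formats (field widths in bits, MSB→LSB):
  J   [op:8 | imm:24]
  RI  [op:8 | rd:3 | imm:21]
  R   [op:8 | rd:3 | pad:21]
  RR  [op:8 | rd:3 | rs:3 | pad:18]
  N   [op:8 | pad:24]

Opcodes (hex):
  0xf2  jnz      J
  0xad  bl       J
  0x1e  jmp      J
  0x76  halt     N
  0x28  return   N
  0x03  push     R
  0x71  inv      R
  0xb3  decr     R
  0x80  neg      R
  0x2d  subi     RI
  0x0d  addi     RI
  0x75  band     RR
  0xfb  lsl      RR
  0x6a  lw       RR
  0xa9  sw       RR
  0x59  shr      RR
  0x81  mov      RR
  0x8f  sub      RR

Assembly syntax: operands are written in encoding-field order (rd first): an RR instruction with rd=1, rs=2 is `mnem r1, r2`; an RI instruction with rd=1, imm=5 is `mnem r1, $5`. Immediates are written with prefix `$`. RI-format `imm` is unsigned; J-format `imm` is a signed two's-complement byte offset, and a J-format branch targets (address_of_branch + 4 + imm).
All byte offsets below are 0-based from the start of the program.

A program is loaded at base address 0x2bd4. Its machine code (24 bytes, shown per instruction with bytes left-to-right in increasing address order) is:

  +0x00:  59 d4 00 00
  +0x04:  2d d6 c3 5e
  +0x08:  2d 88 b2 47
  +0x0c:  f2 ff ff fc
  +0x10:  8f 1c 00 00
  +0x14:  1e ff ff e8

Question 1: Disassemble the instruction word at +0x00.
off 0x00: read 59 d4 00 00 as big → 0x59d40000
  top 8b → 0x59 → shr [RR]
  rd: (w>>21)&0x7=0x6 → r6
  rs: (w>>18)&0x7=0x5 → r5

shr r6, r5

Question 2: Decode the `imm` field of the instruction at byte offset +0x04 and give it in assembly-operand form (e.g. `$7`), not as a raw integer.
$1491806

off 0x04: read 2d d6 c3 5e as big → 0x2dd6c35e
  opcode bits[31:24]=0x2d: subi/RI
  rd: (w>>21)&0x7=0x6 → r6
  imm: (w>>0)&0x1fffff=0x16c35e → $1491806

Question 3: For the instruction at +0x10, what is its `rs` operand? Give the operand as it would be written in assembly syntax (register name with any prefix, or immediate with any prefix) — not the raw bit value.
r7

[10] 8f 1c 00 00 → 0x8f1c0000
  op=0x8f1c0000>>24=0x8f ⇒ sub (RR)
  [23:21] rd=0 = r0
  [20:18] rs=7 = r7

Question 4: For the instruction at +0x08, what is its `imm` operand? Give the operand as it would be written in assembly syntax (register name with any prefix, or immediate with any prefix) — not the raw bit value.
$569927

off 0x08: read 2d 88 b2 47 as big → 0x2d88b247
  opcode bits[31:24]=0x2d: subi/RI
  rd@[23:21]=0x4 ⇒ r4
  imm@[20:0]=0x8b247 ⇒ $569927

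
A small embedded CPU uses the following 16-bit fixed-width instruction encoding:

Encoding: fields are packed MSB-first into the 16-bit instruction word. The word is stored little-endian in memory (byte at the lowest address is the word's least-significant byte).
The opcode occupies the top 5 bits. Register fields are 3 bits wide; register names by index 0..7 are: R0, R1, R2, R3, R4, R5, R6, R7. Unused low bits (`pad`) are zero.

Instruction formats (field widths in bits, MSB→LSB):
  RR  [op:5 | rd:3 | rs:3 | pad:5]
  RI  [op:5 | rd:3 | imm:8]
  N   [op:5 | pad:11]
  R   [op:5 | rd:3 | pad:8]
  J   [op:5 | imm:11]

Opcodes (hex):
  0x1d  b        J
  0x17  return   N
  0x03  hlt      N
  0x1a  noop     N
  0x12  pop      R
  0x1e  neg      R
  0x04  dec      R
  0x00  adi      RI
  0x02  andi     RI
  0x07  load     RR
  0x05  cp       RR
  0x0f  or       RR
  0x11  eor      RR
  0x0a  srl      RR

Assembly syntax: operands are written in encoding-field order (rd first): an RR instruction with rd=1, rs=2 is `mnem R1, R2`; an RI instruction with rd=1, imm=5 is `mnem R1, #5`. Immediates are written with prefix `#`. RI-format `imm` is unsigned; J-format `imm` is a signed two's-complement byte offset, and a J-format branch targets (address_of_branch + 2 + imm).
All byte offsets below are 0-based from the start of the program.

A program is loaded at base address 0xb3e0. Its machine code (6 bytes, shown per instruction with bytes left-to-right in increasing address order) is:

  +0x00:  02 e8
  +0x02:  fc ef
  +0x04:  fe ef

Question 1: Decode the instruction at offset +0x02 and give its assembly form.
@+02  little-endian(fc ef) = 0xeffc
  top 5b → 0x1d → b [J]
  imm@[10:0]=0x7fc (s11→-4) ⇒ #-4

b #-4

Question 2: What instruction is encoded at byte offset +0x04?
+0x04: fe ef ⇒ word 0xeffe (little)
  opcode bits[15:11]=0x1d: b/J
  imm: (w>>0)&0x7ff=0x7fe (s11→-2) → #-2

b #-2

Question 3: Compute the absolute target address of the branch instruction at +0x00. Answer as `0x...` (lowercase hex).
+0x00: 02 e8 ⇒ word 0xe802 (little)
  opcode bits[15:11]=0x1d: b/J
  imm: (w>>0)&0x7ff=0x2 → #2
  target = base 0xb3e0 + off 0x00 + 2 + imm 2 = 0xb3e4

0xb3e4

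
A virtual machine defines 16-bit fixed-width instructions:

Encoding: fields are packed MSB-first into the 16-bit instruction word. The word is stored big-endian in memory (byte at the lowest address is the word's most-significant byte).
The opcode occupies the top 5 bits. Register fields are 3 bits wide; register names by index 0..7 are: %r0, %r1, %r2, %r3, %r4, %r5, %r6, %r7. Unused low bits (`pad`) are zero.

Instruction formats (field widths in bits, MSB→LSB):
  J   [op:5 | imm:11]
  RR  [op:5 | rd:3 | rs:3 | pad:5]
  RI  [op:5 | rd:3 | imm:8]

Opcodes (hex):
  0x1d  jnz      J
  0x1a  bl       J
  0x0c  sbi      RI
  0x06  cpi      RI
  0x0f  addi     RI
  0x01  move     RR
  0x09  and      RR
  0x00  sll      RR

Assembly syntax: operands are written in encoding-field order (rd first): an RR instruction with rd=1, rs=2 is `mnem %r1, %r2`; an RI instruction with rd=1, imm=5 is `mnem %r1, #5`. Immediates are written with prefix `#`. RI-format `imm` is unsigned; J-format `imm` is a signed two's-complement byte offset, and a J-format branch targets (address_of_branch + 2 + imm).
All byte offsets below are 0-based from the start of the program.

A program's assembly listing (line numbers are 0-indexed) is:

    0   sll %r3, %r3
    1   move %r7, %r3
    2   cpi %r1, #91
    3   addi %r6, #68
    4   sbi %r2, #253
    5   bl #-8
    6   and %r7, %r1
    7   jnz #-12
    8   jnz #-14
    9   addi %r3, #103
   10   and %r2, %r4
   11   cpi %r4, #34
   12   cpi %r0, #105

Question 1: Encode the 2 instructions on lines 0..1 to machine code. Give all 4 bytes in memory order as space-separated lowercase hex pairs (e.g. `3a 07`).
03 60 0f 60

L0: sll op=0x0:5|rd=3:3|rs=3:3|pad=0:5 ⇒ 0x0360 ⇒ big 03 60
L1: move op=0x1:5|rd=7:3|rs=3:3|pad=0:5 ⇒ 0x0f60 ⇒ big 0f 60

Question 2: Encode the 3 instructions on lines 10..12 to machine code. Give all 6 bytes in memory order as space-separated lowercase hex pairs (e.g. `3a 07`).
4a 80 34 22 30 69

10. and fields op=0x9:5|rd=2:3|rs=4:3|pad=0:5 → word 4a80h → 4a 80
11. cpi fields op=0x6:5|rd=4:3|imm=34:8 → word 3422h → 34 22
12. cpi fields op=0x6:5|rd=0:3|imm=105:8 → word 3069h → 30 69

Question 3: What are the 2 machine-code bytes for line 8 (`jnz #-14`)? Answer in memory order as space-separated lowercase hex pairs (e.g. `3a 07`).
ef f2

line 8 (jnz): pack op=0x1d:5|imm=-14:11 = 0xeff2; big→ ef f2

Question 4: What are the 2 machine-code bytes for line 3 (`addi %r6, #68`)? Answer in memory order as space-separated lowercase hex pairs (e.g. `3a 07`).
line 3 (addi): pack op=0xf:5|rd=6:3|imm=68:8 = 0x7e44; big→ 7e 44

7e 44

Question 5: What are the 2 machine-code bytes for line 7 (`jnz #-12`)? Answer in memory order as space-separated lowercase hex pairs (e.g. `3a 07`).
7. jnz fields op=0x1d:5|imm=-12:11 → word eff4h → ef f4

ef f4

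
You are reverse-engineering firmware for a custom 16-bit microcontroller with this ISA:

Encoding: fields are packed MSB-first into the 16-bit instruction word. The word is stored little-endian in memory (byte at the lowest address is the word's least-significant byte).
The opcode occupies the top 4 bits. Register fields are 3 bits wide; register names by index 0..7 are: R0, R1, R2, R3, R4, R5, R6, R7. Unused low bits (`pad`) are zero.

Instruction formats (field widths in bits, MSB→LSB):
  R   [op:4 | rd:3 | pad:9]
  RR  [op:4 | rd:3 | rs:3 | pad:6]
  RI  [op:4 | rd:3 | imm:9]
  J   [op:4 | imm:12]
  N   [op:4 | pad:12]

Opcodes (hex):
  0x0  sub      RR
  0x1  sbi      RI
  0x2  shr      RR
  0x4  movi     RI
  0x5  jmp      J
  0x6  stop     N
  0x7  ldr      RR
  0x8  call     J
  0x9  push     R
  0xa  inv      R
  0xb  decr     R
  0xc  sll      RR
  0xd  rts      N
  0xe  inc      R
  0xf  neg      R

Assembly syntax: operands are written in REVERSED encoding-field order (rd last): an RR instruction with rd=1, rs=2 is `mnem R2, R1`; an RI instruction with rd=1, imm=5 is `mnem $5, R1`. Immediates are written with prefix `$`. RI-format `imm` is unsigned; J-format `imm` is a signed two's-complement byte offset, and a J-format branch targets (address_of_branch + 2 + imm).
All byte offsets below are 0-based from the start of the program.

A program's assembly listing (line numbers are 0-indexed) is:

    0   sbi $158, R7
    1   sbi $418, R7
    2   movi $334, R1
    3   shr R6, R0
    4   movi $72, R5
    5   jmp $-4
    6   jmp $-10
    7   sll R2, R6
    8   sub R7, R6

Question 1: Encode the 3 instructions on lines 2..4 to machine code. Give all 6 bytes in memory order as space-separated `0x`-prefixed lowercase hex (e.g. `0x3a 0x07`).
0x4e 0x43 0x80 0x21 0x48 0x4a

L2: movi op=0x4:4|rd=1:3|imm=334:9 ⇒ 0x434e ⇒ little 4e 43
L3: shr op=0x2:4|rd=0:3|rs=6:3|pad=0:6 ⇒ 0x2180 ⇒ little 80 21
L4: movi op=0x4:4|rd=5:3|imm=72:9 ⇒ 0x4a48 ⇒ little 48 4a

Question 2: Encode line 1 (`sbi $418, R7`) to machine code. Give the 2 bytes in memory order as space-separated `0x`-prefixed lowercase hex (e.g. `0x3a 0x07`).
1. sbi fields op=0x1:4|rd=7:3|imm=418:9 → word 1fa2h → a2 1f

0xa2 0x1f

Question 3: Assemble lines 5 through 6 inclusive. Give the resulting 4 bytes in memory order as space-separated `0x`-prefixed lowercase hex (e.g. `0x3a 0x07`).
0xfc 0x5f 0xf6 0x5f

line 5 (jmp): pack op=0x5:4|imm=-4:12 = 0x5ffc; little→ fc 5f
line 6 (jmp): pack op=0x5:4|imm=-10:12 = 0x5ff6; little→ f6 5f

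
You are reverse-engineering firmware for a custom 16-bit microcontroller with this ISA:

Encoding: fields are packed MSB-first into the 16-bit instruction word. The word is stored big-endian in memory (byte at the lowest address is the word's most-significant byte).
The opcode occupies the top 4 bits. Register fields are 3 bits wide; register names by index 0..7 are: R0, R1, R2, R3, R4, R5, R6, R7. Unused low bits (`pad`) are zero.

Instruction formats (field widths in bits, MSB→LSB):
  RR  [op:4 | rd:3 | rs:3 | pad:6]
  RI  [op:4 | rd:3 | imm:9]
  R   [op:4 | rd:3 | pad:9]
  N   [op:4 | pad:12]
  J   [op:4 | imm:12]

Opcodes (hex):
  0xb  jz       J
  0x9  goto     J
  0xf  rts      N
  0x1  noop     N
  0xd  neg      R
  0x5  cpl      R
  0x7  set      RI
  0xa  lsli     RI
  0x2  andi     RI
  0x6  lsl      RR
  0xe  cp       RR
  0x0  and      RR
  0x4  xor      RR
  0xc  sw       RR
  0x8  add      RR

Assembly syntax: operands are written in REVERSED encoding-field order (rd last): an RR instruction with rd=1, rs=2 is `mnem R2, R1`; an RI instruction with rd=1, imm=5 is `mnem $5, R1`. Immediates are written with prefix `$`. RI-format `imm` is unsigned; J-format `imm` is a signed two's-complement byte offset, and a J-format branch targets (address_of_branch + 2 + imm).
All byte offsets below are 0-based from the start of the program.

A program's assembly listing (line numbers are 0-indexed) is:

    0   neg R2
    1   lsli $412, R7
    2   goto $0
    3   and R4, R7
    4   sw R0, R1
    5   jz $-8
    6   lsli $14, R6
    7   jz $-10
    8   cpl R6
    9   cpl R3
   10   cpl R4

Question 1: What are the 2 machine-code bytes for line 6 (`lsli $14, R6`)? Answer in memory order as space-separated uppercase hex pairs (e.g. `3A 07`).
AC 0E

6. lsli fields op=0xa:4|rd=6:3|imm=14:9 → word ac0eh → ac 0e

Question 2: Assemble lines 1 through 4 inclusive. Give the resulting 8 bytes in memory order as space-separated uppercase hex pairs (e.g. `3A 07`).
AF 9C 90 00 0F 00 C2 00

line 1 (lsli): pack op=0xa:4|rd=7:3|imm=412:9 = 0xaf9c; big→ af 9c
line 2 (goto): pack op=0x9:4|imm=0:12 = 0x9000; big→ 90 00
line 3 (and): pack op=0x0:4|rd=7:3|rs=4:3|pad=0:6 = 0x0f00; big→ 0f 00
line 4 (sw): pack op=0xc:4|rd=1:3|rs=0:3|pad=0:6 = 0xc200; big→ c2 00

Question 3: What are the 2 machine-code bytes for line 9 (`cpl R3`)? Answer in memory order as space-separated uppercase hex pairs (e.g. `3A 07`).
56 00

line 9 (cpl): pack op=0x5:4|rd=3:3|pad=0:9 = 0x5600; big→ 56 00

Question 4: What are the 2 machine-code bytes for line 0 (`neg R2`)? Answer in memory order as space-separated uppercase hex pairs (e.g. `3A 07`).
0. neg fields op=0xd:4|rd=2:3|pad=0:9 → word d400h → d4 00

D4 00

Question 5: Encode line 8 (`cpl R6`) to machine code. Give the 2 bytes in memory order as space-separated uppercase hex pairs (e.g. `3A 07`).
L8: cpl op=0x5:4|rd=6:3|pad=0:9 ⇒ 0x5c00 ⇒ big 5c 00

5C 00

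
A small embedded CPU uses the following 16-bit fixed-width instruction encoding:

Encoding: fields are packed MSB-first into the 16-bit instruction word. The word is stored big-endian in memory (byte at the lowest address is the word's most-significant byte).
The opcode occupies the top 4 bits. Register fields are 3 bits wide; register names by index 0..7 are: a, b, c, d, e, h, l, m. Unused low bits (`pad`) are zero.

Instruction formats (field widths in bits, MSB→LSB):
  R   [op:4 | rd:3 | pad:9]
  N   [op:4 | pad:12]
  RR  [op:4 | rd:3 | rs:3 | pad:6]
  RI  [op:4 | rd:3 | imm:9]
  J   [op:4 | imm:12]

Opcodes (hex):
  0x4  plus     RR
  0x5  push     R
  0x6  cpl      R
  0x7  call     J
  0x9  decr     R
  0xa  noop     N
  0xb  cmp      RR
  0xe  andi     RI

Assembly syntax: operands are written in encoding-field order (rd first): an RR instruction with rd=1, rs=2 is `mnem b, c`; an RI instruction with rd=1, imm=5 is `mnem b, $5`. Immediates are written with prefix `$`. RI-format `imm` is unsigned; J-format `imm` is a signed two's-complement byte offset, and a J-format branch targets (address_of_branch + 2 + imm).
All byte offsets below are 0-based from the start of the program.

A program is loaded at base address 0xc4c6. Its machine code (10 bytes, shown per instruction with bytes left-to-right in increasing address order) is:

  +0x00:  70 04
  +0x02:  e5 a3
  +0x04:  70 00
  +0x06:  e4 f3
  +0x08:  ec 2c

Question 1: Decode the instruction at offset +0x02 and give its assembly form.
off 0x02: read e5 a3 as big → 0xe5a3
  op=0xe5a3>>12=0xe ⇒ andi (RI)
  rd@[11:9]=0x2 ⇒ c
  imm@[8:0]=0x1a3 ⇒ $419

andi c, $419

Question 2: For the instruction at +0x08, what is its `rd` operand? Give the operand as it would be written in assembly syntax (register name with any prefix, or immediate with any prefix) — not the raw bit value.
l

off 0x08: read ec 2c as big → 0xec2c
  top 4b → 0xe → andi [RI]
  rd: (w>>9)&0x7=0x6 → l
  imm: (w>>0)&0x1ff=0x2c → $44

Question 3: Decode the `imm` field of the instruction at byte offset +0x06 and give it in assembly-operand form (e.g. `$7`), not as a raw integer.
$243

[06] e4 f3 → 0xe4f3
  top 4b → 0xe → andi [RI]
  rd: (w>>9)&0x7=0x2 → c
  imm: (w>>0)&0x1ff=0xf3 → $243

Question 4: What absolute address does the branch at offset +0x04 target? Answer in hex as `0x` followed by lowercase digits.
[04] 70 00 → 0x7000
  op=0x7000>>12=0x7 ⇒ call (J)
  imm: (w>>0)&0xfff=0x0 → $0
  target = base 0xc4c6 + off 0x04 + 2 + imm 0 = 0xc4cc

0xc4cc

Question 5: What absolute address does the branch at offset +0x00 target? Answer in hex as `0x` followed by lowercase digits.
@+00  big-endian(70 04) = 0x7004
  opcode bits[15:12]=0x7: call/J
  [11:0] imm=4 = $4
  target = base 0xc4c6 + off 0x00 + 2 + imm 4 = 0xc4cc

0xc4cc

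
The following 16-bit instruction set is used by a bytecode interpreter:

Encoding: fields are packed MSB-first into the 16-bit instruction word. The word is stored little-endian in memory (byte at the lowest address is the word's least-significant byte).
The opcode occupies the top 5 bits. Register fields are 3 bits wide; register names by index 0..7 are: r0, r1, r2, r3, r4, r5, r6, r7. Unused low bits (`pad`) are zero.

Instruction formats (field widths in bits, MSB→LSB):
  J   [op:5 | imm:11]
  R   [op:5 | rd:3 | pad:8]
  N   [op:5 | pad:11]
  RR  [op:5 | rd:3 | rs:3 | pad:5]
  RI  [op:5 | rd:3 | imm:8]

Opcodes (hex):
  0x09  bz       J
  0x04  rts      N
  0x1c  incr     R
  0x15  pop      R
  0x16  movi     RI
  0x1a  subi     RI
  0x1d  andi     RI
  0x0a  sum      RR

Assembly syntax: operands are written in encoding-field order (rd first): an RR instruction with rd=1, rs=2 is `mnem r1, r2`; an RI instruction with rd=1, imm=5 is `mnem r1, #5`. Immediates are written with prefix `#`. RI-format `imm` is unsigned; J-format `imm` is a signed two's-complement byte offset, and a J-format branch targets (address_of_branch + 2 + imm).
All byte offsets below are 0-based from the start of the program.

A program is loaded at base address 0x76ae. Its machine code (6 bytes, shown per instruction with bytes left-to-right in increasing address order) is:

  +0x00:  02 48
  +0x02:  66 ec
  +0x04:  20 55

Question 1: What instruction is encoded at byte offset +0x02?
andi r4, #102

[02] 66 ec → 0xec66
  op=0xec66>>11=0x1d ⇒ andi (RI)
  rd: (w>>8)&0x7=0x4 → r4
  imm: (w>>0)&0xff=0x66 → #102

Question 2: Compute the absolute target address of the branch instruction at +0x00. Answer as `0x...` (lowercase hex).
@+00  little-endian(02 48) = 0x4802
  top 5b → 0x9 → bz [J]
  [10:0] imm=2 = #2
  target = base 0x76ae + off 0x00 + 2 + imm 2 = 0x76b2

0x76b2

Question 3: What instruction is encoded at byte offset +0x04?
sum r5, r1

off 0x04: read 20 55 as little → 0x5520
  op=0x5520>>11=0xa ⇒ sum (RR)
  rd: (w>>8)&0x7=0x5 → r5
  rs: (w>>5)&0x7=0x1 → r1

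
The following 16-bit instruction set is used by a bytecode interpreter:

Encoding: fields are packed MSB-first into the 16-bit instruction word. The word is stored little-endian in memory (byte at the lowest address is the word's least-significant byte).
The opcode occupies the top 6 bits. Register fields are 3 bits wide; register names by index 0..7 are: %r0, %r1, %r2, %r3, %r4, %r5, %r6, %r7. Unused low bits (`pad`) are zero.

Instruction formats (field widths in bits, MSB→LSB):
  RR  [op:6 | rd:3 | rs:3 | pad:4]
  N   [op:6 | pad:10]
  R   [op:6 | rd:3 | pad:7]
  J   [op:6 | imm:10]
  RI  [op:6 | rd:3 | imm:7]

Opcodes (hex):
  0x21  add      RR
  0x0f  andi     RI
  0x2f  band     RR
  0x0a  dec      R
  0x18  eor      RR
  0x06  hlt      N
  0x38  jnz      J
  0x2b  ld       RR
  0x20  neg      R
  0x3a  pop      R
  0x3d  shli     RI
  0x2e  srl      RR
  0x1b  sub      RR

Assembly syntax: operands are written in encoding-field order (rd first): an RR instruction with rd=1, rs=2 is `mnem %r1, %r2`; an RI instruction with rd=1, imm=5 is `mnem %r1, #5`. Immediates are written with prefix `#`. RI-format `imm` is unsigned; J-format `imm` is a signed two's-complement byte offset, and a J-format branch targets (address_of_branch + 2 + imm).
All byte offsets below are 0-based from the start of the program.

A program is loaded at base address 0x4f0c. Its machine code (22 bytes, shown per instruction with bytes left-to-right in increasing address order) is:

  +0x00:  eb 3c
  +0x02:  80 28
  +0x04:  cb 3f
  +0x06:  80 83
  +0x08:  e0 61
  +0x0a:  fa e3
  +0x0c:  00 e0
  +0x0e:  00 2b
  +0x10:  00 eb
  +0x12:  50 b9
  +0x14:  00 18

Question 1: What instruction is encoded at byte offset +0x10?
@+10  little-endian(00 eb) = 0xeb00
  op=0xeb00>>10=0x3a ⇒ pop (R)
  [9:7] rd=6 = %r6

pop %r6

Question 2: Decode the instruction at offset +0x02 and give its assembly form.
dec %r1

[02] 80 28 → 0x2880
  op=0x2880>>10=0xa ⇒ dec (R)
  [9:7] rd=1 = %r1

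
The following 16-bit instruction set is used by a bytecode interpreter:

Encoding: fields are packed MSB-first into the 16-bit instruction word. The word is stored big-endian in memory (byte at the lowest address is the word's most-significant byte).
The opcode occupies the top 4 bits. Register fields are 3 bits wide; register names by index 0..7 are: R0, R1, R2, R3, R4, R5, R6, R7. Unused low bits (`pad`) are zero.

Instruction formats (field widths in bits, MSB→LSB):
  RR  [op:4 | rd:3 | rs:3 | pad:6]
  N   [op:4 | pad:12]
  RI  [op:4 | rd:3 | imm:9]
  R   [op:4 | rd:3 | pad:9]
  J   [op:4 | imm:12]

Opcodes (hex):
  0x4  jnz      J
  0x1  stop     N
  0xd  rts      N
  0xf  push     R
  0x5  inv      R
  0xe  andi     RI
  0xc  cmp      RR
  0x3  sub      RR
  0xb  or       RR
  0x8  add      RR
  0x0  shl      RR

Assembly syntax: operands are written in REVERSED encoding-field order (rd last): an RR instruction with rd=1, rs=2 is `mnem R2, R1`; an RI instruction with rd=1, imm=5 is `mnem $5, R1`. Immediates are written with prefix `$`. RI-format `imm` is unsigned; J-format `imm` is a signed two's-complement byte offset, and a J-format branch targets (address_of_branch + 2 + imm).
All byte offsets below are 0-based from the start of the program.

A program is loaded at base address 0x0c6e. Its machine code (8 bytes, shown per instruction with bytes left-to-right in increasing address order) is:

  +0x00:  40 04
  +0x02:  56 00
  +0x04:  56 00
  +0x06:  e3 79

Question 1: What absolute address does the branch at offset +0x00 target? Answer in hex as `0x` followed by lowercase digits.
0x0c74

@+00  big-endian(40 04) = 0x4004
  top 4b → 0x4 → jnz [J]
  imm@[11:0]=0x4 ⇒ $4
  target = base 0x0c6e + off 0x00 + 2 + imm 4 = 0x0c74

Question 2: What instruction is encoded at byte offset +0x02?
inv R3

+0x02: 56 00 ⇒ word 0x5600 (big)
  top 4b → 0x5 → inv [R]
  rd: (w>>9)&0x7=0x3 → R3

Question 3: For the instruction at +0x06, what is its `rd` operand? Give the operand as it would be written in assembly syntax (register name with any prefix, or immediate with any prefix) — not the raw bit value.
@+06  big-endian(e3 79) = 0xe379
  op=0xe379>>12=0xe ⇒ andi (RI)
  rd: (w>>9)&0x7=0x1 → R1
  imm: (w>>0)&0x1ff=0x179 → $377

R1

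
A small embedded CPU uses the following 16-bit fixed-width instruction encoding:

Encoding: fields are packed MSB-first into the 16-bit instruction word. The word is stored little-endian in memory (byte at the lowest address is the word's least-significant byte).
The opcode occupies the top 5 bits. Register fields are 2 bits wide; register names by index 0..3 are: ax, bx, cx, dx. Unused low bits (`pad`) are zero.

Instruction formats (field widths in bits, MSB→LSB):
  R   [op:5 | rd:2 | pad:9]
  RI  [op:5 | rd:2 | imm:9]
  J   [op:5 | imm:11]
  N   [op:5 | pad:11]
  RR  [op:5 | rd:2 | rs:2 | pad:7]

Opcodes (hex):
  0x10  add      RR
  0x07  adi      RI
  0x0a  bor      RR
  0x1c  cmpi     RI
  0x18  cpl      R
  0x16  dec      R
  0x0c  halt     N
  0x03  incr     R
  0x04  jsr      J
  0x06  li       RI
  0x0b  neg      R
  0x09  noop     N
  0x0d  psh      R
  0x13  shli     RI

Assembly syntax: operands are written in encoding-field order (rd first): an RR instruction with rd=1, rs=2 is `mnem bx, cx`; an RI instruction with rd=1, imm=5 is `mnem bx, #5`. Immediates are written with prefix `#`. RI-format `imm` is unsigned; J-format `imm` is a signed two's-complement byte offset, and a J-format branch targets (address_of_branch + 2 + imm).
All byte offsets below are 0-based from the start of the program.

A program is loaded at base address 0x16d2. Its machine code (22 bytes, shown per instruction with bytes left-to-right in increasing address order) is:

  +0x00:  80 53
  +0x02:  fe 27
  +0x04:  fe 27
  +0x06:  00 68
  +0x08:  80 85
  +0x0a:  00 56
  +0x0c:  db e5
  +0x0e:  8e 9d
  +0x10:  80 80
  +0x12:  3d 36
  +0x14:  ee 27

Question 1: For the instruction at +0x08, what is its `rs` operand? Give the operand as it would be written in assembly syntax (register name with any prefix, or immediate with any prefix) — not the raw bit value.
[08] 80 85 → 0x8580
  opcode bits[15:11]=0x10: add/RR
  [10:9] rd=2 = cx
  [8:7] rs=3 = dx

dx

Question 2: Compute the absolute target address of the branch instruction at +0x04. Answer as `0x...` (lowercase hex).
@+04  little-endian(fe 27) = 0x27fe
  op=0x27fe>>11=0x4 ⇒ jsr (J)
  [10:0] imm=2046 (s11→-2) = #-2
  target = base 0x16d2 + off 0x04 + 2 + imm -2 = 0x16d6

0x16d6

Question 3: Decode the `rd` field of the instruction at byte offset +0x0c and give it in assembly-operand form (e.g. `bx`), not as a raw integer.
[0c] db e5 → 0xe5db
  opcode bits[15:11]=0x1c: cmpi/RI
  rd@[10:9]=0x2 ⇒ cx
  imm@[8:0]=0x1db ⇒ #475

cx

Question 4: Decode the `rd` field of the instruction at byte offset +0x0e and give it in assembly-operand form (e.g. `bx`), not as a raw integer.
[0e] 8e 9d → 0x9d8e
  op=0x9d8e>>11=0x13 ⇒ shli (RI)
  rd: (w>>9)&0x3=0x2 → cx
  imm: (w>>0)&0x1ff=0x18e → #398

cx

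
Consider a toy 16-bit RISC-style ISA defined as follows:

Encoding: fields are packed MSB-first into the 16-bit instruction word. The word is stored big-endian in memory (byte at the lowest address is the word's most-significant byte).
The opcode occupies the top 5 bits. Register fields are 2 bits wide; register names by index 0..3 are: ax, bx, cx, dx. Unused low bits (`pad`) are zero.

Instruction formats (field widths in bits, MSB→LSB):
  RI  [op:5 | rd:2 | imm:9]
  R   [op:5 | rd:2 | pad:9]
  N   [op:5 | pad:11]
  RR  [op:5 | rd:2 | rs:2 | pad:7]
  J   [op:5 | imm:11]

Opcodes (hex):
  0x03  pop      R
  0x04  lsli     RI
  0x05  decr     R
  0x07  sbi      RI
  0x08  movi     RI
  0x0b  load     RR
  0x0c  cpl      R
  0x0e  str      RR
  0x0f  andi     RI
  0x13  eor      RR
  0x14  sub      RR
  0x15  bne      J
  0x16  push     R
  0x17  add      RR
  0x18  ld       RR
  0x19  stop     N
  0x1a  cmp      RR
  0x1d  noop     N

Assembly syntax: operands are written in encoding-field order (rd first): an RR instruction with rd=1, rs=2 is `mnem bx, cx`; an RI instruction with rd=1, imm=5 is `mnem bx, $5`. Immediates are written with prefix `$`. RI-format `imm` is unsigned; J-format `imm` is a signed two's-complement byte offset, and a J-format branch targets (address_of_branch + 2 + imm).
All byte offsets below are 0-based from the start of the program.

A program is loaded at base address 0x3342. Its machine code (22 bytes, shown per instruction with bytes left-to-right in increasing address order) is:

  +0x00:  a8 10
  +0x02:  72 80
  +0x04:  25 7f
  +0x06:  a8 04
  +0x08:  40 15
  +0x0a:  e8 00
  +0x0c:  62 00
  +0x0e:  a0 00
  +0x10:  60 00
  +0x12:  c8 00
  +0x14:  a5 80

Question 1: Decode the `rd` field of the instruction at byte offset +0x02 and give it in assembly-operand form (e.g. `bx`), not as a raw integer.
bx

off 0x02: read 72 80 as big → 0x7280
  opcode bits[15:11]=0xe: str/RR
  [10:9] rd=1 = bx
  [8:7] rs=1 = bx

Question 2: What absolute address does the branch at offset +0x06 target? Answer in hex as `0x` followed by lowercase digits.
off 0x06: read a8 04 as big → 0xa804
  top 5b → 0x15 → bne [J]
  imm: (w>>0)&0x7ff=0x4 → $4
  target = base 0x3342 + off 0x06 + 2 + imm 4 = 0x334e

0x334e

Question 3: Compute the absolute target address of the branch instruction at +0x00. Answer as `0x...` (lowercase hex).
@+00  big-endian(a8 10) = 0xa810
  opcode bits[15:11]=0x15: bne/J
  imm@[10:0]=0x10 ⇒ $16
  target = base 0x3342 + off 0x00 + 2 + imm 16 = 0x3354

0x3354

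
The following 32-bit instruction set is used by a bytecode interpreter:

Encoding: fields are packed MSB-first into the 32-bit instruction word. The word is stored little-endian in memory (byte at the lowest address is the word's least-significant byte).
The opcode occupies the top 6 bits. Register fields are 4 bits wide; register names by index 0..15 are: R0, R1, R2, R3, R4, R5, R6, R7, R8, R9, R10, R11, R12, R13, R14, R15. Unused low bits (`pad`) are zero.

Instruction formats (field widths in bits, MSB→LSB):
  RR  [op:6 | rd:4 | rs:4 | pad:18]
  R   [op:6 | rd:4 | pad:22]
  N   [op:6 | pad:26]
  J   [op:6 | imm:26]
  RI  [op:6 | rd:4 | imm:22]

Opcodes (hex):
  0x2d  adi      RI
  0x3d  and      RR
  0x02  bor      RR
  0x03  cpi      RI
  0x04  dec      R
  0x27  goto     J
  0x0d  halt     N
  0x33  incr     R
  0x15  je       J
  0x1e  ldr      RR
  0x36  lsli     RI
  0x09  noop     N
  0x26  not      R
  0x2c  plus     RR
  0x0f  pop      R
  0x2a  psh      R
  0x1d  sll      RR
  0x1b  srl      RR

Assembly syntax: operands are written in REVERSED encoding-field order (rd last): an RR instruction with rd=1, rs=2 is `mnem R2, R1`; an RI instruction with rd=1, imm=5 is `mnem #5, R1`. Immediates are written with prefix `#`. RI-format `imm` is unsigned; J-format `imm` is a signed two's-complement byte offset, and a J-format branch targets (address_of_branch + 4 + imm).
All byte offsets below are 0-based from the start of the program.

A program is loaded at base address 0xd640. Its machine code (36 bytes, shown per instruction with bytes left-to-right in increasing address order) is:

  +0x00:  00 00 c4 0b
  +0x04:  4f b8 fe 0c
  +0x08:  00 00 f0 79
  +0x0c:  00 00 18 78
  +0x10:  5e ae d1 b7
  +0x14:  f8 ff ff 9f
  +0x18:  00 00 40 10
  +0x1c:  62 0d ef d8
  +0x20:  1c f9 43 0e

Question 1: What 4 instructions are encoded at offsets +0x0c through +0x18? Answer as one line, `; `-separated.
ldr R6, R0; adi #1158750, R15; goto #-8; dec R1

[0c] 00 00 18 78 → 0x78180000
  op=0x78180000>>26=0x1e ⇒ ldr (RR)
  rd: (w>>22)&0xf=0x0 → R0
  rs: (w>>18)&0xf=0x6 → R6
[10] 5e ae d1 b7 → 0xb7d1ae5e
  op=0xb7d1ae5e>>26=0x2d ⇒ adi (RI)
  rd: (w>>22)&0xf=0xf → R15
  imm: (w>>0)&0x3fffff=0x11ae5e → #1158750
[14] f8 ff ff 9f → 0x9ffffff8
  op=0x9ffffff8>>26=0x27 ⇒ goto (J)
  imm: (w>>0)&0x3ffffff=0x3fffff8 (s26→-8) → #-8
[18] 00 00 40 10 → 0x10400000
  op=0x10400000>>26=0x4 ⇒ dec (R)
  rd: (w>>22)&0xf=0x1 → R1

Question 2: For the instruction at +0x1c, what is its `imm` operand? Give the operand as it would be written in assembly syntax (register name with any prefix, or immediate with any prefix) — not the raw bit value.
#3083618

[1c] 62 0d ef d8 → 0xd8ef0d62
  op=0xd8ef0d62>>26=0x36 ⇒ lsli (RI)
  [25:22] rd=3 = R3
  [21:0] imm=3083618 = #3083618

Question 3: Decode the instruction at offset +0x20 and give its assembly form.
+0x20: 1c f9 43 0e ⇒ word 0x0e43f91c (little)
  top 6b → 0x3 → cpi [RI]
  rd: (w>>22)&0xf=0x9 → R9
  imm: (w>>0)&0x3fffff=0x3f91c → #260380

cpi #260380, R9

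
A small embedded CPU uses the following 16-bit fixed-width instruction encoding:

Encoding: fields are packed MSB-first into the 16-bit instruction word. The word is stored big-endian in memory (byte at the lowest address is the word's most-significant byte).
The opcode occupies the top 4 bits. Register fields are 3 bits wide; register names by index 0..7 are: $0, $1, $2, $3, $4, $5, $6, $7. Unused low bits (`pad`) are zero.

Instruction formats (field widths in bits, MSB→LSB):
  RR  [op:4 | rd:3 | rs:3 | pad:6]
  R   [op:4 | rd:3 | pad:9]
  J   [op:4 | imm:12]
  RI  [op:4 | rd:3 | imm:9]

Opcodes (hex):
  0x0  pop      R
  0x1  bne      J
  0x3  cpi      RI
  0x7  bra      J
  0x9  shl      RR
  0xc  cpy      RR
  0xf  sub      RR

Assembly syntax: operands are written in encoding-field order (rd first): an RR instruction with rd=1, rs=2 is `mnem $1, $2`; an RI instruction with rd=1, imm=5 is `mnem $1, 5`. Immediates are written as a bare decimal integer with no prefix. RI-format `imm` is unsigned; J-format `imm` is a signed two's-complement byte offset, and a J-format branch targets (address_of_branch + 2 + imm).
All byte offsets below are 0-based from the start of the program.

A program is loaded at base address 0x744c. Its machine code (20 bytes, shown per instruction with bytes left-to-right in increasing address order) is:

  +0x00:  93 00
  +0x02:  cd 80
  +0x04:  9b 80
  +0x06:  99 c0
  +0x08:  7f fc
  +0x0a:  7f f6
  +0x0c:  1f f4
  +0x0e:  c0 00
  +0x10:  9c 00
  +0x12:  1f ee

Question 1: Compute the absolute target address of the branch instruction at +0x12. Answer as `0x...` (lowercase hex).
0x744e

+0x12: 1f ee ⇒ word 0x1fee (big)
  top 4b → 0x1 → bne [J]
  [11:0] imm=4078 (s12→-18) = -18
  target = base 0x744c + off 0x12 + 2 + imm -18 = 0x744e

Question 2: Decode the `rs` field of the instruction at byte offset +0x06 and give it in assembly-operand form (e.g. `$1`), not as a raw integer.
$7

@+06  big-endian(99 c0) = 0x99c0
  op=0x99c0>>12=0x9 ⇒ shl (RR)
  rd: (w>>9)&0x7=0x4 → $4
  rs: (w>>6)&0x7=0x7 → $7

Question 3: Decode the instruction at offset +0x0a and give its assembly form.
bra -10

[0a] 7f f6 → 0x7ff6
  top 4b → 0x7 → bra [J]
  imm: (w>>0)&0xfff=0xff6 (s12→-10) → -10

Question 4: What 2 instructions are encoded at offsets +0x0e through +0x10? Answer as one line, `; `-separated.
+0x0e: c0 00 ⇒ word 0xc000 (big)
  op=0xc000>>12=0xc ⇒ cpy (RR)
  [11:9] rd=0 = $0
  [8:6] rs=0 = $0
+0x10: 9c 00 ⇒ word 0x9c00 (big)
  op=0x9c00>>12=0x9 ⇒ shl (RR)
  [11:9] rd=6 = $6
  [8:6] rs=0 = $0

cpy $0, $0; shl $6, $0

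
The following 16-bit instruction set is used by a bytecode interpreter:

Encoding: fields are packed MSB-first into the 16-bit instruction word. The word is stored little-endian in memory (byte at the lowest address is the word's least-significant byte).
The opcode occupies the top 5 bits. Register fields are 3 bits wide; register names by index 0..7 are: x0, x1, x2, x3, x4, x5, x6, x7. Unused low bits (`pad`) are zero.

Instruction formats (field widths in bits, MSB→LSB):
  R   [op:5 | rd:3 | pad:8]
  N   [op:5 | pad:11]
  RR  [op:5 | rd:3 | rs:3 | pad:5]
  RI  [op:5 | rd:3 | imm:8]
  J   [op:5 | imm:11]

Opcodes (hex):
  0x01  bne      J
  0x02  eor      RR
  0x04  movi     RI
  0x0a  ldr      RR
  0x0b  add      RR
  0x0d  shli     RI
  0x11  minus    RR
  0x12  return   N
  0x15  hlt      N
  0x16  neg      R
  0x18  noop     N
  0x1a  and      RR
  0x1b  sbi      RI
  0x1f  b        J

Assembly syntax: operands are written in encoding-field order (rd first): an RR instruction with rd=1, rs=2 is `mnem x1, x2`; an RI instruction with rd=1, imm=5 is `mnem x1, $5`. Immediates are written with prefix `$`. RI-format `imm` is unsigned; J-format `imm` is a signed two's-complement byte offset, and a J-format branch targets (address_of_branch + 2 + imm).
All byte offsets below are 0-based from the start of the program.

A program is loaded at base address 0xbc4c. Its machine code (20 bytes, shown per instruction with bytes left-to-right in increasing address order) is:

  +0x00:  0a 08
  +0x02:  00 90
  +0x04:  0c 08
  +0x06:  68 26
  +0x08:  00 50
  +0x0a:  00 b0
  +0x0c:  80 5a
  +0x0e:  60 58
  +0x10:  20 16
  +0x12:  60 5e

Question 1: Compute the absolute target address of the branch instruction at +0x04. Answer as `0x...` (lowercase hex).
0xbc5e

@+04  little-endian(0c 08) = 0x080c
  op=0x080c>>11=0x1 ⇒ bne (J)
  imm@[10:0]=0xc ⇒ $12
  target = base 0xbc4c + off 0x04 + 2 + imm 12 = 0xbc5e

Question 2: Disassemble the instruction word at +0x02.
@+02  little-endian(00 90) = 0x9000
  opcode bits[15:11]=0x12: return/N

return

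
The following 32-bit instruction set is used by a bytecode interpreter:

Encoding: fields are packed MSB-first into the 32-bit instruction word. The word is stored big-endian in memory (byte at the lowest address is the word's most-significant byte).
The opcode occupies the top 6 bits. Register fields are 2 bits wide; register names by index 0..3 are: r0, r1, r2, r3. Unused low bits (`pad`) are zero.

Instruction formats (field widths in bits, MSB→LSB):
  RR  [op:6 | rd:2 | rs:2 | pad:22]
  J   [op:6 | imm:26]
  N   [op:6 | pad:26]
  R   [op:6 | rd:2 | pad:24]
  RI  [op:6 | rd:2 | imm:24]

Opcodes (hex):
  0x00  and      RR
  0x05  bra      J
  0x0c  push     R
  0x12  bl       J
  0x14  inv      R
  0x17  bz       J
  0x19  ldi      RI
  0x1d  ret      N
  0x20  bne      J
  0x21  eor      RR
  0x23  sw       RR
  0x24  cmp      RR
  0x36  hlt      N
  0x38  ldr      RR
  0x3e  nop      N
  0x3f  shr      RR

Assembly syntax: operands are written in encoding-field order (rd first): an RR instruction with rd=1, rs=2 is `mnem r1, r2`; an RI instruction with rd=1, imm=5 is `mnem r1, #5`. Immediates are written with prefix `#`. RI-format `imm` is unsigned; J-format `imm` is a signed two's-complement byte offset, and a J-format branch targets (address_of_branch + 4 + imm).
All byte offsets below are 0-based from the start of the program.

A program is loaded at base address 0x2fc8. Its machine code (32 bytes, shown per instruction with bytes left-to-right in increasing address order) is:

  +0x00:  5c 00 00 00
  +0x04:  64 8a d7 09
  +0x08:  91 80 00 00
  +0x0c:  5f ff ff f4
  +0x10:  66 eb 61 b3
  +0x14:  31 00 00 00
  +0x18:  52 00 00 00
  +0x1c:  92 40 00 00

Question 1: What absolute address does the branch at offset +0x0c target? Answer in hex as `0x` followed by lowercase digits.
+0x0c: 5f ff ff f4 ⇒ word 0x5ffffff4 (big)
  top 6b → 0x17 → bz [J]
  [25:0] imm=67108852 (s26→-12) = #-12
  target = base 0x2fc8 + off 0x0c + 4 + imm -12 = 0x2fcc

0x2fcc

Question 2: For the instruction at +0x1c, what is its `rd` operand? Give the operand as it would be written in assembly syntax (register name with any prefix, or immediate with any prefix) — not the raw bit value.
r2

+0x1c: 92 40 00 00 ⇒ word 0x92400000 (big)
  top 6b → 0x24 → cmp [RR]
  [25:24] rd=2 = r2
  [23:22] rs=1 = r1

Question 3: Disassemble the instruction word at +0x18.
inv r2

[18] 52 00 00 00 → 0x52000000
  op=0x52000000>>26=0x14 ⇒ inv (R)
  [25:24] rd=2 = r2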